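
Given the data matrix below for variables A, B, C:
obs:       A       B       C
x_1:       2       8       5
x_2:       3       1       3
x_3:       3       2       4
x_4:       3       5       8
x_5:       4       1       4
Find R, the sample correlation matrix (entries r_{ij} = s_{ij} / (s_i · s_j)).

Step 1 — column means:
  mean(A) = (2 + 3 + 3 + 3 + 4) / 5 = 15/5 = 3
  mean(B) = (8 + 1 + 2 + 5 + 1) / 5 = 17/5 = 3.4
  mean(C) = (5 + 3 + 4 + 8 + 4) / 5 = 24/5 = 4.8

Step 2 — sample variances and covariances s[i,j] = (1/(n-1)) · Σ_k (x_{k,i} - mean_i) · (x_{k,j} - mean_j), with n-1 = 4:
  s[A,A] = ((-1)·(-1) + (0)·(0) + (0)·(0) + (0)·(0) + (1)·(1)) / 4 = 2/4 = 0.5
  s[A,B] = ((-1)·(4.6) + (0)·(-2.4) + (0)·(-1.4) + (0)·(1.6) + (1)·(-2.4)) / 4 = -7/4 = -1.75
  s[A,C] = ((-1)·(0.2) + (0)·(-1.8) + (0)·(-0.8) + (0)·(3.2) + (1)·(-0.8)) / 4 = -1/4 = -0.25
  s[B,B] = ((4.6)·(4.6) + (-2.4)·(-2.4) + (-1.4)·(-1.4) + (1.6)·(1.6) + (-2.4)·(-2.4)) / 4 = 37.2/4 = 9.3
  s[B,C] = ((4.6)·(0.2) + (-2.4)·(-1.8) + (-1.4)·(-0.8) + (1.6)·(3.2) + (-2.4)·(-0.8)) / 4 = 13.4/4 = 3.35
  s[C,C] = ((0.2)·(0.2) + (-1.8)·(-1.8) + (-0.8)·(-0.8) + (3.2)·(3.2) + (-0.8)·(-0.8)) / 4 = 14.8/4 = 3.7
  Sample standard deviations s_i = √(s[i,i]):
  s(A) = √(0.5) = 0.7071
  s(B) = √(9.3) = 3.0496
  s(C) = √(3.7) = 1.9235

Step 3 — r_{ij} = s_{ij} / (s_i · s_j):
  r[A,A] = 1 (diagonal).
  r[A,B] = -1.75 / (0.7071 · 3.0496) = -1.75 / 2.1564 = -0.8115
  r[A,C] = -0.25 / (0.7071 · 1.9235) = -0.25 / 1.3601 = -0.1838
  r[B,B] = 1 (diagonal).
  r[B,C] = 3.35 / (3.0496 · 1.9235) = 3.35 / 5.866 = 0.5711
  r[C,C] = 1 (diagonal).

R is symmetric with unit diagonal. Assembling:

R = [[1, -0.8115, -0.1838],
 [-0.8115, 1, 0.5711],
 [-0.1838, 0.5711, 1]]


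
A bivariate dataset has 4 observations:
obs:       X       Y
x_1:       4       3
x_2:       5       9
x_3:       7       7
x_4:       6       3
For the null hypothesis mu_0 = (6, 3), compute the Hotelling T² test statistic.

Step 1 — sample mean vector:
  mean(X) = (4 + 5 + 7 + 6) / 4 = 22/4 = 5.5
  mean(Y) = (3 + 9 + 7 + 3) / 4 = 22/4 = 5.5
  x̄ = (5.5, 5.5),  deviation x̄ - mu_0 = (5.5, 5.5) - (6, 3) = (-0.5, 2.5).

Step 2 — sample covariance matrix, S[i,j] = (1/(n-1)) · Σ_k (x_{k,i} - mean_i) · (x_{k,j} - mean_j), divisor n-1 = 3:
  S[X,X] = ((-1.5)·(-1.5) + (-0.5)·(-0.5) + (1.5)·(1.5) + (0.5)·(0.5)) / 3 = 5/3 = 1.6667
  S[X,Y] = ((-1.5)·(-2.5) + (-0.5)·(3.5) + (1.5)·(1.5) + (0.5)·(-2.5)) / 3 = 3/3 = 1
  S[Y,Y] = ((-2.5)·(-2.5) + (3.5)·(3.5) + (1.5)·(1.5) + (-2.5)·(-2.5)) / 3 = 27/3 = 9
  S = [[1.6667, 1],
 [1, 9]].

Step 3 — invert S. det(S) = 1.6667·9 - (1)² = 14.
  S^{-1} = (1/det) · [[d, -b], [-b, a]] = [[0.6429, -0.0714],
 [-0.0714, 0.119]].

Step 4 — quadratic form (x̄ - mu_0)^T · S^{-1} · (x̄ - mu_0):
  S^{-1} · (x̄ - mu_0) = (-0.5, 0.3333),
  (x̄ - mu_0)^T · [...] = (-0.5)·(-0.5) + (2.5)·(0.3333) = 1.0833.

Step 5 — scale by n: T² = 4 · 1.0833 = 4.3333.

T² ≈ 4.3333


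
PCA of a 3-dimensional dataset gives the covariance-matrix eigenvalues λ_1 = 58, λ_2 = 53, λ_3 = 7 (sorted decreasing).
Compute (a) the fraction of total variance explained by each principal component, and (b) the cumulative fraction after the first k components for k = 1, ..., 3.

Step 1 — total variance = trace(Sigma) = Σ λ_i = 58 + 53 + 7 = 118.

Step 2 — fraction explained by component i = λ_i / Σ λ:
  PC1: 58/118 = 0.4915
  PC2: 53/118 = 0.4492
  PC3: 7/118 = 0.0593

Step 3 — cumulative fraction after k components = (λ_1 + ... + λ_k) / Σ λ:
  k = 1: 58/118 = 0.4915
  k = 2: (58 + 53)/118 = 111/118 = 0.9407
  k = 3: (58 + 53 + 7)/118 = 118/118 = 1

Summary (fraction, with percent):

explained: PC1 0.4915 (49.15%), PC2 0.4492 (44.92%), PC3 0.0593 (5.93%);  cumulative: 0.4915, 0.9407, 1


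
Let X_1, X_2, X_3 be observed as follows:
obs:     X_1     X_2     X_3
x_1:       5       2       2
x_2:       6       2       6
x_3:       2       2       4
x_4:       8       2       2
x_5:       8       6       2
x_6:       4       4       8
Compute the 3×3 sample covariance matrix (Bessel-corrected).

Step 1 — column means:
  mean(X_1) = (5 + 6 + 2 + 8 + 8 + 4) / 6 = 33/6 = 5.5
  mean(X_2) = (2 + 2 + 2 + 2 + 6 + 4) / 6 = 18/6 = 3
  mean(X_3) = (2 + 6 + 4 + 2 + 2 + 8) / 6 = 24/6 = 4

Step 2 — sample covariance S[i,j] = (1/(n-1)) · Σ_k (x_{k,i} - mean_i) · (x_{k,j} - mean_j), with n-1 = 5.
  S[X_1,X_1] = ((-0.5)·(-0.5) + (0.5)·(0.5) + (-3.5)·(-3.5) + (2.5)·(2.5) + (2.5)·(2.5) + (-1.5)·(-1.5)) / 5 = 27.5/5 = 5.5
  S[X_1,X_2] = ((-0.5)·(-1) + (0.5)·(-1) + (-3.5)·(-1) + (2.5)·(-1) + (2.5)·(3) + (-1.5)·(1)) / 5 = 7/5 = 1.4
  S[X_1,X_3] = ((-0.5)·(-2) + (0.5)·(2) + (-3.5)·(0) + (2.5)·(-2) + (2.5)·(-2) + (-1.5)·(4)) / 5 = -14/5 = -2.8
  S[X_2,X_2] = ((-1)·(-1) + (-1)·(-1) + (-1)·(-1) + (-1)·(-1) + (3)·(3) + (1)·(1)) / 5 = 14/5 = 2.8
  S[X_2,X_3] = ((-1)·(-2) + (-1)·(2) + (-1)·(0) + (-1)·(-2) + (3)·(-2) + (1)·(4)) / 5 = 0/5 = 0
  S[X_3,X_3] = ((-2)·(-2) + (2)·(2) + (0)·(0) + (-2)·(-2) + (-2)·(-2) + (4)·(4)) / 5 = 32/5 = 6.4

S is symmetric (S[j,i] = S[i,j]). Assembling:

S = [[5.5, 1.4, -2.8],
 [1.4, 2.8, 0],
 [-2.8, 0, 6.4]]


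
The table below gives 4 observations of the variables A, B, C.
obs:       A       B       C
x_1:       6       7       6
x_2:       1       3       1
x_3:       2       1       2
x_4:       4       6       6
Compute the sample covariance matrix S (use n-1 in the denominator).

Step 1 — column means:
  mean(A) = (6 + 1 + 2 + 4) / 4 = 13/4 = 3.25
  mean(B) = (7 + 3 + 1 + 6) / 4 = 17/4 = 4.25
  mean(C) = (6 + 1 + 2 + 6) / 4 = 15/4 = 3.75

Step 2 — sample covariance S[i,j] = (1/(n-1)) · Σ_k (x_{k,i} - mean_i) · (x_{k,j} - mean_j), with n-1 = 3.
  S[A,A] = ((2.75)·(2.75) + (-2.25)·(-2.25) + (-1.25)·(-1.25) + (0.75)·(0.75)) / 3 = 14.75/3 = 4.9167
  S[A,B] = ((2.75)·(2.75) + (-2.25)·(-1.25) + (-1.25)·(-3.25) + (0.75)·(1.75)) / 3 = 15.75/3 = 5.25
  S[A,C] = ((2.75)·(2.25) + (-2.25)·(-2.75) + (-1.25)·(-1.75) + (0.75)·(2.25)) / 3 = 16.25/3 = 5.4167
  S[B,B] = ((2.75)·(2.75) + (-1.25)·(-1.25) + (-3.25)·(-3.25) + (1.75)·(1.75)) / 3 = 22.75/3 = 7.5833
  S[B,C] = ((2.75)·(2.25) + (-1.25)·(-2.75) + (-3.25)·(-1.75) + (1.75)·(2.25)) / 3 = 19.25/3 = 6.4167
  S[C,C] = ((2.25)·(2.25) + (-2.75)·(-2.75) + (-1.75)·(-1.75) + (2.25)·(2.25)) / 3 = 20.75/3 = 6.9167

S is symmetric (S[j,i] = S[i,j]). Assembling:

S = [[4.9167, 5.25, 5.4167],
 [5.25, 7.5833, 6.4167],
 [5.4167, 6.4167, 6.9167]]


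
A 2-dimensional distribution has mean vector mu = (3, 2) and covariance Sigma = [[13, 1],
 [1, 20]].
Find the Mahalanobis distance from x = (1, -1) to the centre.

Step 1 — centre the observation: (x - mu) = (-2, -3).

Step 2 — invert Sigma. det(Sigma) = 13·20 - (1)² = 259.
  Sigma^{-1} = (1/det) · [[d, -b], [-b, a]] = [[0.0772, -0.0039],
 [-0.0039, 0.0502]].

Step 3 — form the quadratic (x - mu)^T · Sigma^{-1} · (x - mu):
  Sigma^{-1} · (x - mu) = (-0.1429, -0.1429).
  (x - mu)^T · [Sigma^{-1} · (x - mu)] = (-2)·(-0.1429) + (-3)·(-0.1429) = 0.7143.

Step 4 — take square root: d = √(0.7143) ≈ 0.8452.

d(x, mu) = √(0.7143) ≈ 0.8452


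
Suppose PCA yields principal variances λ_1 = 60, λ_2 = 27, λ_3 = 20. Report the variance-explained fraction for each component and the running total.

Step 1 — total variance = trace(Sigma) = Σ λ_i = 60 + 27 + 20 = 107.

Step 2 — fraction explained by component i = λ_i / Σ λ:
  PC1: 60/107 = 0.5607
  PC2: 27/107 = 0.2523
  PC3: 20/107 = 0.1869

Step 3 — cumulative fraction after k components = (λ_1 + ... + λ_k) / Σ λ:
  k = 1: 60/107 = 0.5607
  k = 2: (60 + 27)/107 = 87/107 = 0.8131
  k = 3: (60 + 27 + 20)/107 = 107/107 = 1

Summary (fraction, with percent):

explained: PC1 0.5607 (56.07%), PC2 0.2523 (25.23%), PC3 0.1869 (18.69%);  cumulative: 0.5607, 0.8131, 1


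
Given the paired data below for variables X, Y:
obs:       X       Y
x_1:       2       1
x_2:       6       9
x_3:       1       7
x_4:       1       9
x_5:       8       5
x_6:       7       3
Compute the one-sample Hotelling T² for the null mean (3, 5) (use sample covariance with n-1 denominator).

Step 1 — sample mean vector:
  mean(X) = (2 + 6 + 1 + 1 + 8 + 7) / 6 = 25/6 = 4.1667
  mean(Y) = (1 + 9 + 7 + 9 + 5 + 3) / 6 = 34/6 = 5.6667
  x̄ = (4.1667, 5.6667),  deviation x̄ - mu_0 = (4.1667, 5.6667) - (3, 5) = (1.1667, 0.6667).

Step 2 — sample covariance matrix, S[i,j] = (1/(n-1)) · Σ_k (x_{k,i} - mean_i) · (x_{k,j} - mean_j), divisor n-1 = 5:
  S[X,X] = ((-2.1667)·(-2.1667) + (1.8333)·(1.8333) + (-3.1667)·(-3.1667) + (-3.1667)·(-3.1667) + (3.8333)·(3.8333) + (2.8333)·(2.8333)) / 5 = 50.8333/5 = 10.1667
  S[X,Y] = ((-2.1667)·(-4.6667) + (1.8333)·(3.3333) + (-3.1667)·(1.3333) + (-3.1667)·(3.3333) + (3.8333)·(-0.6667) + (2.8333)·(-2.6667)) / 5 = -8.6667/5 = -1.7333
  S[Y,Y] = ((-4.6667)·(-4.6667) + (3.3333)·(3.3333) + (1.3333)·(1.3333) + (3.3333)·(3.3333) + (-0.6667)·(-0.6667) + (-2.6667)·(-2.6667)) / 5 = 53.3333/5 = 10.6667
  S = [[10.1667, -1.7333],
 [-1.7333, 10.6667]].

Step 3 — invert S. det(S) = 10.1667·10.6667 - (-1.7333)² = 105.44.
  S^{-1} = (1/det) · [[d, -b], [-b, a]] = [[0.1012, 0.0164],
 [0.0164, 0.0964]].

Step 4 — quadratic form (x̄ - mu_0)^T · S^{-1} · (x̄ - mu_0):
  S^{-1} · (x̄ - mu_0) = (0.129, 0.0835),
  (x̄ - mu_0)^T · [...] = (1.1667)·(0.129) + (0.6667)·(0.0835) = 0.2061.

Step 5 — scale by n: T² = 6 · 0.2061 = 1.2367.

T² ≈ 1.2367


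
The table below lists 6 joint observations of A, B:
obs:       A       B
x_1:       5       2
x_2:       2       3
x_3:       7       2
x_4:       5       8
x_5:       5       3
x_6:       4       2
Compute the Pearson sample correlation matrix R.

Step 1 — column means:
  mean(A) = (5 + 2 + 7 + 5 + 5 + 4) / 6 = 28/6 = 4.6667
  mean(B) = (2 + 3 + 2 + 8 + 3 + 2) / 6 = 20/6 = 3.3333

Step 2 — sample variances and covariances s[i,j] = (1/(n-1)) · Σ_k (x_{k,i} - mean_i) · (x_{k,j} - mean_j), with n-1 = 5:
  s[A,A] = ((0.3333)·(0.3333) + (-2.6667)·(-2.6667) + (2.3333)·(2.3333) + (0.3333)·(0.3333) + (0.3333)·(0.3333) + (-0.6667)·(-0.6667)) / 5 = 13.3333/5 = 2.6667
  s[A,B] = ((0.3333)·(-1.3333) + (-2.6667)·(-0.3333) + (2.3333)·(-1.3333) + (0.3333)·(4.6667) + (0.3333)·(-0.3333) + (-0.6667)·(-1.3333)) / 5 = -0.3333/5 = -0.0667
  s[B,B] = ((-1.3333)·(-1.3333) + (-0.3333)·(-0.3333) + (-1.3333)·(-1.3333) + (4.6667)·(4.6667) + (-0.3333)·(-0.3333) + (-1.3333)·(-1.3333)) / 5 = 27.3333/5 = 5.4667
  Sample standard deviations s_i = √(s[i,i]):
  s(A) = √(2.6667) = 1.633
  s(B) = √(5.4667) = 2.3381

Step 3 — r_{ij} = s_{ij} / (s_i · s_j):
  r[A,A] = 1 (diagonal).
  r[A,B] = -0.0667 / (1.633 · 2.3381) = -0.0667 / 3.8181 = -0.0175
  r[B,B] = 1 (diagonal).

R is symmetric with unit diagonal. Assembling:

R = [[1, -0.0175],
 [-0.0175, 1]]


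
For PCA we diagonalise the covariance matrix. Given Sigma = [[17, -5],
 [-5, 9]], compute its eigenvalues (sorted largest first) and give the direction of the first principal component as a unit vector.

Step 1 — characteristic polynomial of 2×2 Sigma:
  det(Sigma - λI) = λ² - trace · λ + det = 0.
  trace = 17 + 9 = 26, det = 17·9 - (-5)² = 128.
Step 2 — discriminant:
  Δ = trace² - 4·det = 676 - 512 = 164.
Step 3 — eigenvalues:
  λ = (trace ± √Δ)/2 = (26 ± 12.8062)/2,
  λ_1 = 19.4031,  λ_2 = 6.5969.

Step 4 — unit eigenvector for λ_1: solve (Sigma - λ_1 I)v = 0. First row:
  (17 - 19.4031)·v_x + (-5)·v_y = 0, i.e. (-2.4031)·v_x + (-5)·v_y = 0,
  so v ∝ (b, λ_1 - a) = (-5, 2.4031); multiply by -1 so the first entry is positive: u = (5, -2.4031).
  ||u|| = √((5)² + (-2.4031)²) = √(30.775) ≈ 5.5475,
  v_1 = u/||u|| ≈ (0.9013, -0.4332) (||v_1|| = 1).

λ_1 = 19.4031,  λ_2 = 6.5969;  v_1 ≈ (0.9013, -0.4332)


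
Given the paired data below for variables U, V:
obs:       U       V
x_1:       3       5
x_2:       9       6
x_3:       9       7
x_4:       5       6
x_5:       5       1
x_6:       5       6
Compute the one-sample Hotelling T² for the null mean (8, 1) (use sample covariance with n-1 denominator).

Step 1 — sample mean vector:
  mean(U) = (3 + 9 + 9 + 5 + 5 + 5) / 6 = 36/6 = 6
  mean(V) = (5 + 6 + 7 + 6 + 1 + 6) / 6 = 31/6 = 5.1667
  x̄ = (6, 5.1667),  deviation x̄ - mu_0 = (6, 5.1667) - (8, 1) = (-2, 4.1667).

Step 2 — sample covariance matrix, S[i,j] = (1/(n-1)) · Σ_k (x_{k,i} - mean_i) · (x_{k,j} - mean_j), divisor n-1 = 5:
  S[U,U] = ((-3)·(-3) + (3)·(3) + (3)·(3) + (-1)·(-1) + (-1)·(-1) + (-1)·(-1)) / 5 = 30/5 = 6
  S[U,V] = ((-3)·(-0.1667) + (3)·(0.8333) + (3)·(1.8333) + (-1)·(0.8333) + (-1)·(-4.1667) + (-1)·(0.8333)) / 5 = 11/5 = 2.2
  S[V,V] = ((-0.1667)·(-0.1667) + (0.8333)·(0.8333) + (1.8333)·(1.8333) + (0.8333)·(0.8333) + (-4.1667)·(-4.1667) + (0.8333)·(0.8333)) / 5 = 22.8333/5 = 4.5667
  S = [[6, 2.2],
 [2.2, 4.5667]].

Step 3 — invert S. det(S) = 6·4.5667 - (2.2)² = 22.56.
  S^{-1} = (1/det) · [[d, -b], [-b, a]] = [[0.2024, -0.0975],
 [-0.0975, 0.266]].

Step 4 — quadratic form (x̄ - mu_0)^T · S^{-1} · (x̄ - mu_0):
  S^{-1} · (x̄ - mu_0) = (-0.8112, 1.3032),
  (x̄ - mu_0)^T · [...] = (-2)·(-0.8112) + (4.1667)·(1.3032) = 7.0523.

Step 5 — scale by n: T² = 6 · 7.0523 = 42.3138.

T² ≈ 42.3138


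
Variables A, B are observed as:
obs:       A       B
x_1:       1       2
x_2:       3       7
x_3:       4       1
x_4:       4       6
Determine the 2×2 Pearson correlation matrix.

Step 1 — column means:
  mean(A) = (1 + 3 + 4 + 4) / 4 = 12/4 = 3
  mean(B) = (2 + 7 + 1 + 6) / 4 = 16/4 = 4

Step 2 — sample variances and covariances s[i,j] = (1/(n-1)) · Σ_k (x_{k,i} - mean_i) · (x_{k,j} - mean_j), with n-1 = 3:
  s[A,A] = ((-2)·(-2) + (0)·(0) + (1)·(1) + (1)·(1)) / 3 = 6/3 = 2
  s[A,B] = ((-2)·(-2) + (0)·(3) + (1)·(-3) + (1)·(2)) / 3 = 3/3 = 1
  s[B,B] = ((-2)·(-2) + (3)·(3) + (-3)·(-3) + (2)·(2)) / 3 = 26/3 = 8.6667
  Sample standard deviations s_i = √(s[i,i]):
  s(A) = √(2) = 1.4142
  s(B) = √(8.6667) = 2.9439

Step 3 — r_{ij} = s_{ij} / (s_i · s_j):
  r[A,A] = 1 (diagonal).
  r[A,B] = 1 / (1.4142 · 2.9439) = 1 / 4.1633 = 0.2402
  r[B,B] = 1 (diagonal).

R is symmetric with unit diagonal. Assembling:

R = [[1, 0.2402],
 [0.2402, 1]]


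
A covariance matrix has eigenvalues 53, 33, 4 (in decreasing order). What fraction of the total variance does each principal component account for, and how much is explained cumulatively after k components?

Step 1 — total variance = trace(Sigma) = Σ λ_i = 53 + 33 + 4 = 90.

Step 2 — fraction explained by component i = λ_i / Σ λ:
  PC1: 53/90 = 0.5889
  PC2: 33/90 = 0.3667
  PC3: 4/90 = 0.0444

Step 3 — cumulative fraction after k components = (λ_1 + ... + λ_k) / Σ λ:
  k = 1: 53/90 = 0.5889
  k = 2: (53 + 33)/90 = 86/90 = 0.9556
  k = 3: (53 + 33 + 4)/90 = 90/90 = 1

Summary (fraction, with percent):

explained: PC1 0.5889 (58.89%), PC2 0.3667 (36.67%), PC3 0.0444 (4.44%);  cumulative: 0.5889, 0.9556, 1


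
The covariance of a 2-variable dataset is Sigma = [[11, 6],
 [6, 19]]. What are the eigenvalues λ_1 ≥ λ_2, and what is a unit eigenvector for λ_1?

Step 1 — characteristic polynomial of 2×2 Sigma:
  det(Sigma - λI) = λ² - trace · λ + det = 0.
  trace = 11 + 19 = 30, det = 11·19 - (6)² = 173.
Step 2 — discriminant:
  Δ = trace² - 4·det = 900 - 692 = 208.
Step 3 — eigenvalues:
  λ = (trace ± √Δ)/2 = (30 ± 14.4222)/2,
  λ_1 = 22.2111,  λ_2 = 7.7889.

Step 4 — unit eigenvector for λ_1: solve (Sigma - λ_1 I)v = 0. First row:
  (11 - 22.2111)·v_x + (6)·v_y = 0, i.e. (-11.2111)·v_x + (6)·v_y = 0,
  so v ∝ (b, λ_1 - a) = (6, 11.2111) = u.
  ||u|| = √((6)² + (11.2111)²) = √(161.6888) ≈ 12.7157,
  v_1 = u/||u|| ≈ (0.4719, 0.8817) (||v_1|| = 1).

λ_1 = 22.2111,  λ_2 = 7.7889;  v_1 ≈ (0.4719, 0.8817)


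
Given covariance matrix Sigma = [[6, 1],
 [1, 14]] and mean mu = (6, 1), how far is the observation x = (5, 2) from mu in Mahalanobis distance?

Step 1 — centre the observation: (x - mu) = (-1, 1).

Step 2 — invert Sigma. det(Sigma) = 6·14 - (1)² = 83.
  Sigma^{-1} = (1/det) · [[d, -b], [-b, a]] = [[0.1687, -0.012],
 [-0.012, 0.0723]].

Step 3 — form the quadratic (x - mu)^T · Sigma^{-1} · (x - mu):
  Sigma^{-1} · (x - mu) = (-0.1807, 0.0843).
  (x - mu)^T · [Sigma^{-1} · (x - mu)] = (-1)·(-0.1807) + (1)·(0.0843) = 0.2651.

Step 4 — take square root: d = √(0.2651) ≈ 0.5148.

d(x, mu) = √(0.2651) ≈ 0.5148


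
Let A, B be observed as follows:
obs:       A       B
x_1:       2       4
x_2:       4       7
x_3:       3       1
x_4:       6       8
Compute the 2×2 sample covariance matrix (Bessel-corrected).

Step 1 — column means:
  mean(A) = (2 + 4 + 3 + 6) / 4 = 15/4 = 3.75
  mean(B) = (4 + 7 + 1 + 8) / 4 = 20/4 = 5

Step 2 — sample covariance S[i,j] = (1/(n-1)) · Σ_k (x_{k,i} - mean_i) · (x_{k,j} - mean_j), with n-1 = 3.
  S[A,A] = ((-1.75)·(-1.75) + (0.25)·(0.25) + (-0.75)·(-0.75) + (2.25)·(2.25)) / 3 = 8.75/3 = 2.9167
  S[A,B] = ((-1.75)·(-1) + (0.25)·(2) + (-0.75)·(-4) + (2.25)·(3)) / 3 = 12/3 = 4
  S[B,B] = ((-1)·(-1) + (2)·(2) + (-4)·(-4) + (3)·(3)) / 3 = 30/3 = 10

S is symmetric (S[j,i] = S[i,j]). Assembling:

S = [[2.9167, 4],
 [4, 10]]


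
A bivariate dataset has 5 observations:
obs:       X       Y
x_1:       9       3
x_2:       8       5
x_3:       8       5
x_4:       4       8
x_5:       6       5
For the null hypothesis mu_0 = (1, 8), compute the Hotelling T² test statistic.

Step 1 — sample mean vector:
  mean(X) = (9 + 8 + 8 + 4 + 6) / 5 = 35/5 = 7
  mean(Y) = (3 + 5 + 5 + 8 + 5) / 5 = 26/5 = 5.2
  x̄ = (7, 5.2),  deviation x̄ - mu_0 = (7, 5.2) - (1, 8) = (6, -2.8).

Step 2 — sample covariance matrix, S[i,j] = (1/(n-1)) · Σ_k (x_{k,i} - mean_i) · (x_{k,j} - mean_j), divisor n-1 = 4:
  S[X,X] = ((2)·(2) + (1)·(1) + (1)·(1) + (-3)·(-3) + (-1)·(-1)) / 4 = 16/4 = 4
  S[X,Y] = ((2)·(-2.2) + (1)·(-0.2) + (1)·(-0.2) + (-3)·(2.8) + (-1)·(-0.2)) / 4 = -13/4 = -3.25
  S[Y,Y] = ((-2.2)·(-2.2) + (-0.2)·(-0.2) + (-0.2)·(-0.2) + (2.8)·(2.8) + (-0.2)·(-0.2)) / 4 = 12.8/4 = 3.2
  S = [[4, -3.25],
 [-3.25, 3.2]].

Step 3 — invert S. det(S) = 4·3.2 - (-3.25)² = 2.2375.
  S^{-1} = (1/det) · [[d, -b], [-b, a]] = [[1.4302, 1.4525],
 [1.4525, 1.7877]].

Step 4 — quadratic form (x̄ - mu_0)^T · S^{-1} · (x̄ - mu_0):
  S^{-1} · (x̄ - mu_0) = (4.514, 3.7095),
  (x̄ - mu_0)^T · [...] = (6)·(4.514) + (-2.8)·(3.7095) = 16.6972.

Step 5 — scale by n: T² = 5 · 16.6972 = 83.486.

T² ≈ 83.486


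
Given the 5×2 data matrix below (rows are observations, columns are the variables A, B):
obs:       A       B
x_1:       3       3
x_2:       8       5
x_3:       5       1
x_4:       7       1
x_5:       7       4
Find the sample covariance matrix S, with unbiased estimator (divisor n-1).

Step 1 — column means:
  mean(A) = (3 + 8 + 5 + 7 + 7) / 5 = 30/5 = 6
  mean(B) = (3 + 5 + 1 + 1 + 4) / 5 = 14/5 = 2.8

Step 2 — sample covariance S[i,j] = (1/(n-1)) · Σ_k (x_{k,i} - mean_i) · (x_{k,j} - mean_j), with n-1 = 4.
  S[A,A] = ((-3)·(-3) + (2)·(2) + (-1)·(-1) + (1)·(1) + (1)·(1)) / 4 = 16/4 = 4
  S[A,B] = ((-3)·(0.2) + (2)·(2.2) + (-1)·(-1.8) + (1)·(-1.8) + (1)·(1.2)) / 4 = 5/4 = 1.25
  S[B,B] = ((0.2)·(0.2) + (2.2)·(2.2) + (-1.8)·(-1.8) + (-1.8)·(-1.8) + (1.2)·(1.2)) / 4 = 12.8/4 = 3.2

S is symmetric (S[j,i] = S[i,j]). Assembling:

S = [[4, 1.25],
 [1.25, 3.2]]


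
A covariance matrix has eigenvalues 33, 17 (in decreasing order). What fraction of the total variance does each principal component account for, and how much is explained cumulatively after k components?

Step 1 — total variance = trace(Sigma) = Σ λ_i = 33 + 17 = 50.

Step 2 — fraction explained by component i = λ_i / Σ λ:
  PC1: 33/50 = 0.66
  PC2: 17/50 = 0.34

Step 3 — cumulative fraction after k components = (λ_1 + ... + λ_k) / Σ λ:
  k = 1: 33/50 = 0.66
  k = 2: (33 + 17)/50 = 50/50 = 1

Summary (fraction, with percent):

explained: PC1 0.66 (66%), PC2 0.34 (34%);  cumulative: 0.66, 1


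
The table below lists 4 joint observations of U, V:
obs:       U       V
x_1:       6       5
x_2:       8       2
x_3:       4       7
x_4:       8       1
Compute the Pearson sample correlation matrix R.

Step 1 — column means:
  mean(U) = (6 + 8 + 4 + 8) / 4 = 26/4 = 6.5
  mean(V) = (5 + 2 + 7 + 1) / 4 = 15/4 = 3.75

Step 2 — sample variances and covariances s[i,j] = (1/(n-1)) · Σ_k (x_{k,i} - mean_i) · (x_{k,j} - mean_j), with n-1 = 3:
  s[U,U] = ((-0.5)·(-0.5) + (1.5)·(1.5) + (-2.5)·(-2.5) + (1.5)·(1.5)) / 3 = 11/3 = 3.6667
  s[U,V] = ((-0.5)·(1.25) + (1.5)·(-1.75) + (-2.5)·(3.25) + (1.5)·(-2.75)) / 3 = -15.5/3 = -5.1667
  s[V,V] = ((1.25)·(1.25) + (-1.75)·(-1.75) + (3.25)·(3.25) + (-2.75)·(-2.75)) / 3 = 22.75/3 = 7.5833
  Sample standard deviations s_i = √(s[i,i]):
  s(U) = √(3.6667) = 1.9149
  s(V) = √(7.5833) = 2.7538

Step 3 — r_{ij} = s_{ij} / (s_i · s_j):
  r[U,U] = 1 (diagonal).
  r[U,V] = -5.1667 / (1.9149 · 2.7538) = -5.1667 / 5.2731 = -0.9798
  r[V,V] = 1 (diagonal).

R is symmetric with unit diagonal. Assembling:

R = [[1, -0.9798],
 [-0.9798, 1]]


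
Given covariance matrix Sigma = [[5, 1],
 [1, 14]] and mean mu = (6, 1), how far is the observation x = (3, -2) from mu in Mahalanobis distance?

Step 1 — centre the observation: (x - mu) = (-3, -3).

Step 2 — invert Sigma. det(Sigma) = 5·14 - (1)² = 69.
  Sigma^{-1} = (1/det) · [[d, -b], [-b, a]] = [[0.2029, -0.0145],
 [-0.0145, 0.0725]].

Step 3 — form the quadratic (x - mu)^T · Sigma^{-1} · (x - mu):
  Sigma^{-1} · (x - mu) = (-0.5652, -0.1739).
  (x - mu)^T · [Sigma^{-1} · (x - mu)] = (-3)·(-0.5652) + (-3)·(-0.1739) = 2.2174.

Step 4 — take square root: d = √(2.2174) ≈ 1.4891.

d(x, mu) = √(2.2174) ≈ 1.4891


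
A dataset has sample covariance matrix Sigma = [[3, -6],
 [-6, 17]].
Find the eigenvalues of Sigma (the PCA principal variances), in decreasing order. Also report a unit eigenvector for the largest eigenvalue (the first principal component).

Step 1 — characteristic polynomial of 2×2 Sigma:
  det(Sigma - λI) = λ² - trace · λ + det = 0.
  trace = 3 + 17 = 20, det = 3·17 - (-6)² = 15.
Step 2 — discriminant:
  Δ = trace² - 4·det = 400 - 60 = 340.
Step 3 — eigenvalues:
  λ = (trace ± √Δ)/2 = (20 ± 18.4391)/2,
  λ_1 = 19.2195,  λ_2 = 0.7805.

Step 4 — unit eigenvector for λ_1: solve (Sigma - λ_1 I)v = 0. First row:
  (3 - 19.2195)·v_x + (-6)·v_y = 0, i.e. (-16.2195)·v_x + (-6)·v_y = 0,
  so v ∝ (b, λ_1 - a) = (-6, 16.2195); multiply by -1 so the first entry is positive: u = (6, -16.2195).
  ||u|| = √((6)² + (-16.2195)²) = √(299.0736) ≈ 17.2937,
  v_1 = u/||u|| ≈ (0.3469, -0.9379) (||v_1|| = 1).

λ_1 = 19.2195,  λ_2 = 0.7805;  v_1 ≈ (0.3469, -0.9379)


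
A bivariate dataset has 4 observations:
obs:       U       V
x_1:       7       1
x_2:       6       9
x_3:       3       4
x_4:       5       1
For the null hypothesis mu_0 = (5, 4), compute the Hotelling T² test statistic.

Step 1 — sample mean vector:
  mean(U) = (7 + 6 + 3 + 5) / 4 = 21/4 = 5.25
  mean(V) = (1 + 9 + 4 + 1) / 4 = 15/4 = 3.75
  x̄ = (5.25, 3.75),  deviation x̄ - mu_0 = (5.25, 3.75) - (5, 4) = (0.25, -0.25).

Step 2 — sample covariance matrix, S[i,j] = (1/(n-1)) · Σ_k (x_{k,i} - mean_i) · (x_{k,j} - mean_j), divisor n-1 = 3:
  S[U,U] = ((1.75)·(1.75) + (0.75)·(0.75) + (-2.25)·(-2.25) + (-0.25)·(-0.25)) / 3 = 8.75/3 = 2.9167
  S[U,V] = ((1.75)·(-2.75) + (0.75)·(5.25) + (-2.25)·(0.25) + (-0.25)·(-2.75)) / 3 = -0.75/3 = -0.25
  S[V,V] = ((-2.75)·(-2.75) + (5.25)·(5.25) + (0.25)·(0.25) + (-2.75)·(-2.75)) / 3 = 42.75/3 = 14.25
  S = [[2.9167, -0.25],
 [-0.25, 14.25]].

Step 3 — invert S. det(S) = 2.9167·14.25 - (-0.25)² = 41.5.
  S^{-1} = (1/det) · [[d, -b], [-b, a]] = [[0.3434, 0.006],
 [0.006, 0.0703]].

Step 4 — quadratic form (x̄ - mu_0)^T · S^{-1} · (x̄ - mu_0):
  S^{-1} · (x̄ - mu_0) = (0.0843, -0.0161),
  (x̄ - mu_0)^T · [...] = (0.25)·(0.0843) + (-0.25)·(-0.0161) = 0.0251.

Step 5 — scale by n: T² = 4 · 0.0251 = 0.1004.

T² ≈ 0.1004


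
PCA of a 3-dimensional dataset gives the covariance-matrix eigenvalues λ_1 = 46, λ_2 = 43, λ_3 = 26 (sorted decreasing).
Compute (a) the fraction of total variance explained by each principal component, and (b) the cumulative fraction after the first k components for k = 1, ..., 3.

Step 1 — total variance = trace(Sigma) = Σ λ_i = 46 + 43 + 26 = 115.

Step 2 — fraction explained by component i = λ_i / Σ λ:
  PC1: 46/115 = 0.4
  PC2: 43/115 = 0.3739
  PC3: 26/115 = 0.2261

Step 3 — cumulative fraction after k components = (λ_1 + ... + λ_k) / Σ λ:
  k = 1: 46/115 = 0.4
  k = 2: (46 + 43)/115 = 89/115 = 0.7739
  k = 3: (46 + 43 + 26)/115 = 115/115 = 1

Summary (fraction, with percent):

explained: PC1 0.4 (40%), PC2 0.3739 (37.39%), PC3 0.2261 (22.61%);  cumulative: 0.4, 0.7739, 1


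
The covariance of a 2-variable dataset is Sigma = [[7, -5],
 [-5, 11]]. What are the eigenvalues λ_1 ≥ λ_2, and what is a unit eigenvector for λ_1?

Step 1 — characteristic polynomial of 2×2 Sigma:
  det(Sigma - λI) = λ² - trace · λ + det = 0.
  trace = 7 + 11 = 18, det = 7·11 - (-5)² = 52.
Step 2 — discriminant:
  Δ = trace² - 4·det = 324 - 208 = 116.
Step 3 — eigenvalues:
  λ = (trace ± √Δ)/2 = (18 ± 10.7703)/2,
  λ_1 = 14.3852,  λ_2 = 3.6148.

Step 4 — unit eigenvector for λ_1: solve (Sigma - λ_1 I)v = 0. First row:
  (7 - 14.3852)·v_x + (-5)·v_y = 0, i.e. (-7.3852)·v_x + (-5)·v_y = 0,
  so v ∝ (b, λ_1 - a) = (-5, 7.3852); multiply by -1 so the first entry is positive: u = (5, -7.3852).
  ||u|| = √((5)² + (-7.3852)²) = √(79.5407) ≈ 8.9186,
  v_1 = u/||u|| ≈ (0.5606, -0.8281) (||v_1|| = 1).

λ_1 = 14.3852,  λ_2 = 3.6148;  v_1 ≈ (0.5606, -0.8281)


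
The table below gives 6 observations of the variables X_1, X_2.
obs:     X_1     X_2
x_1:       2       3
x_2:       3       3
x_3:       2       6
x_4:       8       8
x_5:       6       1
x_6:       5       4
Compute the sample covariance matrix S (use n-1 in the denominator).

Step 1 — column means:
  mean(X_1) = (2 + 3 + 2 + 8 + 6 + 5) / 6 = 26/6 = 4.3333
  mean(X_2) = (3 + 3 + 6 + 8 + 1 + 4) / 6 = 25/6 = 4.1667

Step 2 — sample covariance S[i,j] = (1/(n-1)) · Σ_k (x_{k,i} - mean_i) · (x_{k,j} - mean_j), with n-1 = 5.
  S[X_1,X_1] = ((-2.3333)·(-2.3333) + (-1.3333)·(-1.3333) + (-2.3333)·(-2.3333) + (3.6667)·(3.6667) + (1.6667)·(1.6667) + (0.6667)·(0.6667)) / 5 = 29.3333/5 = 5.8667
  S[X_1,X_2] = ((-2.3333)·(-1.1667) + (-1.3333)·(-1.1667) + (-2.3333)·(1.8333) + (3.6667)·(3.8333) + (1.6667)·(-3.1667) + (0.6667)·(-0.1667)) / 5 = 8.6667/5 = 1.7333
  S[X_2,X_2] = ((-1.1667)·(-1.1667) + (-1.1667)·(-1.1667) + (1.8333)·(1.8333) + (3.8333)·(3.8333) + (-3.1667)·(-3.1667) + (-0.1667)·(-0.1667)) / 5 = 30.8333/5 = 6.1667

S is symmetric (S[j,i] = S[i,j]). Assembling:

S = [[5.8667, 1.7333],
 [1.7333, 6.1667]]


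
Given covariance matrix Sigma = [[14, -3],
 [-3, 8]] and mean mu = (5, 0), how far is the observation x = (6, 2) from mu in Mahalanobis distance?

Step 1 — centre the observation: (x - mu) = (1, 2).

Step 2 — invert Sigma. det(Sigma) = 14·8 - (-3)² = 103.
  Sigma^{-1} = (1/det) · [[d, -b], [-b, a]] = [[0.0777, 0.0291],
 [0.0291, 0.1359]].

Step 3 — form the quadratic (x - mu)^T · Sigma^{-1} · (x - mu):
  Sigma^{-1} · (x - mu) = (0.1359, 0.301).
  (x - mu)^T · [Sigma^{-1} · (x - mu)] = (1)·(0.1359) + (2)·(0.301) = 0.7379.

Step 4 — take square root: d = √(0.7379) ≈ 0.859.

d(x, mu) = √(0.7379) ≈ 0.859


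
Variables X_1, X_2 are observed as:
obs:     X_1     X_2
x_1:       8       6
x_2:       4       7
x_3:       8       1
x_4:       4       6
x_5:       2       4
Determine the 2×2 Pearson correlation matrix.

Step 1 — column means:
  mean(X_1) = (8 + 4 + 8 + 4 + 2) / 5 = 26/5 = 5.2
  mean(X_2) = (6 + 7 + 1 + 6 + 4) / 5 = 24/5 = 4.8

Step 2 — sample variances and covariances s[i,j] = (1/(n-1)) · Σ_k (x_{k,i} - mean_i) · (x_{k,j} - mean_j), with n-1 = 4:
  s[X_1,X_1] = ((2.8)·(2.8) + (-1.2)·(-1.2) + (2.8)·(2.8) + (-1.2)·(-1.2) + (-3.2)·(-3.2)) / 4 = 28.8/4 = 7.2
  s[X_1,X_2] = ((2.8)·(1.2) + (-1.2)·(2.2) + (2.8)·(-3.8) + (-1.2)·(1.2) + (-3.2)·(-0.8)) / 4 = -8.8/4 = -2.2
  s[X_2,X_2] = ((1.2)·(1.2) + (2.2)·(2.2) + (-3.8)·(-3.8) + (1.2)·(1.2) + (-0.8)·(-0.8)) / 4 = 22.8/4 = 5.7
  Sample standard deviations s_i = √(s[i,i]):
  s(X_1) = √(7.2) = 2.6833
  s(X_2) = √(5.7) = 2.3875

Step 3 — r_{ij} = s_{ij} / (s_i · s_j):
  r[X_1,X_1] = 1 (diagonal).
  r[X_1,X_2] = -2.2 / (2.6833 · 2.3875) = -2.2 / 6.4062 = -0.3434
  r[X_2,X_2] = 1 (diagonal).

R is symmetric with unit diagonal. Assembling:

R = [[1, -0.3434],
 [-0.3434, 1]]


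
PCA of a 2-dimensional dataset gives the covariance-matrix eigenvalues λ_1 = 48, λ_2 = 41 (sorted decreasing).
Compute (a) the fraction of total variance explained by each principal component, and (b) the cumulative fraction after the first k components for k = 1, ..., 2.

Step 1 — total variance = trace(Sigma) = Σ λ_i = 48 + 41 = 89.

Step 2 — fraction explained by component i = λ_i / Σ λ:
  PC1: 48/89 = 0.5393
  PC2: 41/89 = 0.4607

Step 3 — cumulative fraction after k components = (λ_1 + ... + λ_k) / Σ λ:
  k = 1: 48/89 = 0.5393
  k = 2: (48 + 41)/89 = 89/89 = 1

Summary (fraction, with percent):

explained: PC1 0.5393 (53.93%), PC2 0.4607 (46.07%);  cumulative: 0.5393, 1


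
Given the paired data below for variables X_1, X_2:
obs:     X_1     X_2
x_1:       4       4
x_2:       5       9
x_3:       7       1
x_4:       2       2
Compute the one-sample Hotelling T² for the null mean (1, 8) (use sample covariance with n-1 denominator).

Step 1 — sample mean vector:
  mean(X_1) = (4 + 5 + 7 + 2) / 4 = 18/4 = 4.5
  mean(X_2) = (4 + 9 + 1 + 2) / 4 = 16/4 = 4
  x̄ = (4.5, 4),  deviation x̄ - mu_0 = (4.5, 4) - (1, 8) = (3.5, -4).

Step 2 — sample covariance matrix, S[i,j] = (1/(n-1)) · Σ_k (x_{k,i} - mean_i) · (x_{k,j} - mean_j), divisor n-1 = 3:
  S[X_1,X_1] = ((-0.5)·(-0.5) + (0.5)·(0.5) + (2.5)·(2.5) + (-2.5)·(-2.5)) / 3 = 13/3 = 4.3333
  S[X_1,X_2] = ((-0.5)·(0) + (0.5)·(5) + (2.5)·(-3) + (-2.5)·(-2)) / 3 = 0/3 = 0
  S[X_2,X_2] = ((0)·(0) + (5)·(5) + (-3)·(-3) + (-2)·(-2)) / 3 = 38/3 = 12.6667
  S = [[4.3333, 0],
 [0, 12.6667]].

Step 3 — invert S. det(S) = 4.3333·12.6667 - (0)² = 54.8889.
  S^{-1} = (1/det) · [[d, -b], [-b, a]] = [[0.2308, 0],
 [0, 0.0789]].

Step 4 — quadratic form (x̄ - mu_0)^T · S^{-1} · (x̄ - mu_0):
  S^{-1} · (x̄ - mu_0) = (0.8077, -0.3158),
  (x̄ - mu_0)^T · [...] = (3.5)·(0.8077) + (-4)·(-0.3158) = 4.0901.

Step 5 — scale by n: T² = 4 · 4.0901 = 16.3603.

T² ≈ 16.3603


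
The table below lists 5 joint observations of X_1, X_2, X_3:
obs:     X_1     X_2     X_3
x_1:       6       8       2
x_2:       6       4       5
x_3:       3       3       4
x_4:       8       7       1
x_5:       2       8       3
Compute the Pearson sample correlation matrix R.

Step 1 — column means:
  mean(X_1) = (6 + 6 + 3 + 8 + 2) / 5 = 25/5 = 5
  mean(X_2) = (8 + 4 + 3 + 7 + 8) / 5 = 30/5 = 6
  mean(X_3) = (2 + 5 + 4 + 1 + 3) / 5 = 15/5 = 3

Step 2 — sample variances and covariances s[i,j] = (1/(n-1)) · Σ_k (x_{k,i} - mean_i) · (x_{k,j} - mean_j), with n-1 = 4:
  s[X_1,X_1] = ((1)·(1) + (1)·(1) + (-2)·(-2) + (3)·(3) + (-3)·(-3)) / 4 = 24/4 = 6
  s[X_1,X_2] = ((1)·(2) + (1)·(-2) + (-2)·(-3) + (3)·(1) + (-3)·(2)) / 4 = 3/4 = 0.75
  s[X_1,X_3] = ((1)·(-1) + (1)·(2) + (-2)·(1) + (3)·(-2) + (-3)·(0)) / 4 = -7/4 = -1.75
  s[X_2,X_2] = ((2)·(2) + (-2)·(-2) + (-3)·(-3) + (1)·(1) + (2)·(2)) / 4 = 22/4 = 5.5
  s[X_2,X_3] = ((2)·(-1) + (-2)·(2) + (-3)·(1) + (1)·(-2) + (2)·(0)) / 4 = -11/4 = -2.75
  s[X_3,X_3] = ((-1)·(-1) + (2)·(2) + (1)·(1) + (-2)·(-2) + (0)·(0)) / 4 = 10/4 = 2.5
  Sample standard deviations s_i = √(s[i,i]):
  s(X_1) = √(6) = 2.4495
  s(X_2) = √(5.5) = 2.3452
  s(X_3) = √(2.5) = 1.5811

Step 3 — r_{ij} = s_{ij} / (s_i · s_j):
  r[X_1,X_1] = 1 (diagonal).
  r[X_1,X_2] = 0.75 / (2.4495 · 2.3452) = 0.75 / 5.7446 = 0.1306
  r[X_1,X_3] = -1.75 / (2.4495 · 1.5811) = -1.75 / 3.873 = -0.4518
  r[X_2,X_2] = 1 (diagonal).
  r[X_2,X_3] = -2.75 / (2.3452 · 1.5811) = -2.75 / 3.7081 = -0.7416
  r[X_3,X_3] = 1 (diagonal).

R is symmetric with unit diagonal. Assembling:

R = [[1, 0.1306, -0.4518],
 [0.1306, 1, -0.7416],
 [-0.4518, -0.7416, 1]]


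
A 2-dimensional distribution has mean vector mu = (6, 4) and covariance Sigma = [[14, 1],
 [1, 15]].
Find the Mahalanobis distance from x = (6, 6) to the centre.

Step 1 — centre the observation: (x - mu) = (0, 2).

Step 2 — invert Sigma. det(Sigma) = 14·15 - (1)² = 209.
  Sigma^{-1} = (1/det) · [[d, -b], [-b, a]] = [[0.0718, -0.0048],
 [-0.0048, 0.067]].

Step 3 — form the quadratic (x - mu)^T · Sigma^{-1} · (x - mu):
  Sigma^{-1} · (x - mu) = (-0.0096, 0.134).
  (x - mu)^T · [Sigma^{-1} · (x - mu)] = (0)·(-0.0096) + (2)·(0.134) = 0.2679.

Step 4 — take square root: d = √(0.2679) ≈ 0.5176.

d(x, mu) = √(0.2679) ≈ 0.5176


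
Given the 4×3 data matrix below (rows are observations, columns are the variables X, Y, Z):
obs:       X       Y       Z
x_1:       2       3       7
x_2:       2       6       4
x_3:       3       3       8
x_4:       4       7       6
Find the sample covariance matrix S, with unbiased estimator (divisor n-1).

Step 1 — column means:
  mean(X) = (2 + 2 + 3 + 4) / 4 = 11/4 = 2.75
  mean(Y) = (3 + 6 + 3 + 7) / 4 = 19/4 = 4.75
  mean(Z) = (7 + 4 + 8 + 6) / 4 = 25/4 = 6.25

Step 2 — sample covariance S[i,j] = (1/(n-1)) · Σ_k (x_{k,i} - mean_i) · (x_{k,j} - mean_j), with n-1 = 3.
  S[X,X] = ((-0.75)·(-0.75) + (-0.75)·(-0.75) + (0.25)·(0.25) + (1.25)·(1.25)) / 3 = 2.75/3 = 0.9167
  S[X,Y] = ((-0.75)·(-1.75) + (-0.75)·(1.25) + (0.25)·(-1.75) + (1.25)·(2.25)) / 3 = 2.75/3 = 0.9167
  S[X,Z] = ((-0.75)·(0.75) + (-0.75)·(-2.25) + (0.25)·(1.75) + (1.25)·(-0.25)) / 3 = 1.25/3 = 0.4167
  S[Y,Y] = ((-1.75)·(-1.75) + (1.25)·(1.25) + (-1.75)·(-1.75) + (2.25)·(2.25)) / 3 = 12.75/3 = 4.25
  S[Y,Z] = ((-1.75)·(0.75) + (1.25)·(-2.25) + (-1.75)·(1.75) + (2.25)·(-0.25)) / 3 = -7.75/3 = -2.5833
  S[Z,Z] = ((0.75)·(0.75) + (-2.25)·(-2.25) + (1.75)·(1.75) + (-0.25)·(-0.25)) / 3 = 8.75/3 = 2.9167

S is symmetric (S[j,i] = S[i,j]). Assembling:

S = [[0.9167, 0.9167, 0.4167],
 [0.9167, 4.25, -2.5833],
 [0.4167, -2.5833, 2.9167]]


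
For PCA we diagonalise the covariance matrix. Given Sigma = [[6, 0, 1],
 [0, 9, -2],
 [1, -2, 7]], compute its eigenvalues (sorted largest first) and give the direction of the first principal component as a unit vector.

Step 1 — characteristic polynomial p(λ) = det(λI - Sigma) = λ³ - tr·λ² + c_1·λ - det, where tr = trace, c_1 = sum of the principal 2×2 minors, det = det(Sigma):
  tr = 6 + 9 + 7 = 22,
  c_1 = (6·9 - (0)²) + (6·7 - (1)²) + (9·7 - (-2)²) = 54 + 41 + 59 = 154,
  det = 6·(9·7 - (-2)²) - (0)·((0)·7 - (-2)·(1)) + (1)·((0)·(-2) - 9·(1)) = 6·(59) - (0)·(2) + (1)·(-9) = 345.
  So p(λ) = λ³ - 22λ² + 154λ - 345.
Step 2 — look for an integer root (rational root theorem: any rational root is an integer divisor of 345). Testing λ = 5:
  p(5) = 125 - 550 + 770 - 345 = 0  ✓
  Dividing out (λ - 5): p(λ) = (λ - 5)(λ² - 17λ + 69).
Step 3 — remaining eigenvalues from the quadratic λ² - 17λ + 69 = 0:
  Δ = 17² - 4·69 = 289 - 276 = 13,  λ = (17 ± √13)/2 = (17 ± 3.6056)/2 ≈ 10.3028 or 6.6972.
  Sorted: λ_1 = 10.3028,  λ_2 = 6.6972,  λ_3 = 5  (check: sum = 22 = tr ✓).

Step 4 — unit eigenvector for λ_1 ≈ 10.3028: v spans the null space of (Sigma - λ_1 I), whose rows are
  r_1 = (-4.3028, 0, 1),  r_2 = (0, -1.3028, -2),  r_3 = (1, -2, -3.3028).
  v is orthogonal to every row, so take v ∝ r_1 × r_2 = ((0)·(-2) - (1)·(-1.3028), (1)·(0) - (-4.3028)·(-2), (-4.3028)·(-1.3028) - (0)·(0)) ≈ (1.3028, -8.6056, 5.6056).
  Let u = (1.3028, -8.6056, 5.6056).
  ||u|| = √((1.3028)² + (-8.6056)² + (5.6056)²) = √(107.1749) ≈ 10.3525,  v_1 = u/||u|| ≈ (0.1258, -0.8313, 0.5415) (||v_1|| = 1).

λ_1 = 10.3028,  λ_2 = 6.6972,  λ_3 = 5;  v_1 ≈ (0.1258, -0.8313, 0.5415)


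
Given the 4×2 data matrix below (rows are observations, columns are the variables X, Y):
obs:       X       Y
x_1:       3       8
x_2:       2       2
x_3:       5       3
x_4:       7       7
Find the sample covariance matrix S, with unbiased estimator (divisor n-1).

Step 1 — column means:
  mean(X) = (3 + 2 + 5 + 7) / 4 = 17/4 = 4.25
  mean(Y) = (8 + 2 + 3 + 7) / 4 = 20/4 = 5

Step 2 — sample covariance S[i,j] = (1/(n-1)) · Σ_k (x_{k,i} - mean_i) · (x_{k,j} - mean_j), with n-1 = 3.
  S[X,X] = ((-1.25)·(-1.25) + (-2.25)·(-2.25) + (0.75)·(0.75) + (2.75)·(2.75)) / 3 = 14.75/3 = 4.9167
  S[X,Y] = ((-1.25)·(3) + (-2.25)·(-3) + (0.75)·(-2) + (2.75)·(2)) / 3 = 7/3 = 2.3333
  S[Y,Y] = ((3)·(3) + (-3)·(-3) + (-2)·(-2) + (2)·(2)) / 3 = 26/3 = 8.6667

S is symmetric (S[j,i] = S[i,j]). Assembling:

S = [[4.9167, 2.3333],
 [2.3333, 8.6667]]


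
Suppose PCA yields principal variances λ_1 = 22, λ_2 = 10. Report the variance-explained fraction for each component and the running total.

Step 1 — total variance = trace(Sigma) = Σ λ_i = 22 + 10 = 32.

Step 2 — fraction explained by component i = λ_i / Σ λ:
  PC1: 22/32 = 0.6875
  PC2: 10/32 = 0.3125

Step 3 — cumulative fraction after k components = (λ_1 + ... + λ_k) / Σ λ:
  k = 1: 22/32 = 0.6875
  k = 2: (22 + 10)/32 = 32/32 = 1

Summary (fraction, with percent):

explained: PC1 0.6875 (68.75%), PC2 0.3125 (31.25%);  cumulative: 0.6875, 1


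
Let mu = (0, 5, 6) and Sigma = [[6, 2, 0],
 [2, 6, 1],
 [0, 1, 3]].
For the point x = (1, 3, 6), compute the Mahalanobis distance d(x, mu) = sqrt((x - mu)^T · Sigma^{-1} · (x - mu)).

Step 1 — centre the observation: (x - mu) = (1, -2, 0).

Step 2 — invert Sigma (cofactor / det for 3×3, or solve directly):
  Sigma^{-1} = [[0.1889, -0.0667, 0.0222],
 [-0.0667, 0.2, -0.0667],
 [0.0222, -0.0667, 0.3556]].

Step 3 — form the quadratic (x - mu)^T · Sigma^{-1} · (x - mu):
  Sigma^{-1} · (x - mu) = (0.3222, -0.4667, 0.1556).
  (x - mu)^T · [Sigma^{-1} · (x - mu)] = (1)·(0.3222) + (-2)·(-0.4667) + (0)·(0.1556) = 1.2556.

Step 4 — take square root: d = √(1.2556) ≈ 1.1205.

d(x, mu) = √(1.2556) ≈ 1.1205


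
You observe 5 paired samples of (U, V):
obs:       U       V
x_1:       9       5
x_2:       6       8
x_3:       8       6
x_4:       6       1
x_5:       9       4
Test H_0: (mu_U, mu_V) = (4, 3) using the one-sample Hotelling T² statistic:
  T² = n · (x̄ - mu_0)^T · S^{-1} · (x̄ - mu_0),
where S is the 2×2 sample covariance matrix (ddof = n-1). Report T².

Step 1 — sample mean vector:
  mean(U) = (9 + 6 + 8 + 6 + 9) / 5 = 38/5 = 7.6
  mean(V) = (5 + 8 + 6 + 1 + 4) / 5 = 24/5 = 4.8
  x̄ = (7.6, 4.8),  deviation x̄ - mu_0 = (7.6, 4.8) - (4, 3) = (3.6, 1.8).

Step 2 — sample covariance matrix, S[i,j] = (1/(n-1)) · Σ_k (x_{k,i} - mean_i) · (x_{k,j} - mean_j), divisor n-1 = 4:
  S[U,U] = ((1.4)·(1.4) + (-1.6)·(-1.6) + (0.4)·(0.4) + (-1.6)·(-1.6) + (1.4)·(1.4)) / 4 = 9.2/4 = 2.3
  S[U,V] = ((1.4)·(0.2) + (-1.6)·(3.2) + (0.4)·(1.2) + (-1.6)·(-3.8) + (1.4)·(-0.8)) / 4 = 0.6/4 = 0.15
  S[V,V] = ((0.2)·(0.2) + (3.2)·(3.2) + (1.2)·(1.2) + (-3.8)·(-3.8) + (-0.8)·(-0.8)) / 4 = 26.8/4 = 6.7
  S = [[2.3, 0.15],
 [0.15, 6.7]].

Step 3 — invert S. det(S) = 2.3·6.7 - (0.15)² = 15.3875.
  S^{-1} = (1/det) · [[d, -b], [-b, a]] = [[0.4354, -0.0097],
 [-0.0097, 0.1495]].

Step 4 — quadratic form (x̄ - mu_0)^T · S^{-1} · (x̄ - mu_0):
  S^{-1} · (x̄ - mu_0) = (1.55, 0.234),
  (x̄ - mu_0)^T · [...] = (3.6)·(1.55) + (1.8)·(0.234) = 6.001.

Step 5 — scale by n: T² = 5 · 6.001 = 30.0049.

T² ≈ 30.0049


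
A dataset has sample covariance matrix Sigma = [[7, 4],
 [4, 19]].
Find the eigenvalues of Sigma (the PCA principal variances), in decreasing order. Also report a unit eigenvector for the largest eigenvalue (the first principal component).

Step 1 — characteristic polynomial of 2×2 Sigma:
  det(Sigma - λI) = λ² - trace · λ + det = 0.
  trace = 7 + 19 = 26, det = 7·19 - (4)² = 117.
Step 2 — discriminant:
  Δ = trace² - 4·det = 676 - 468 = 208.
Step 3 — eigenvalues:
  λ = (trace ± √Δ)/2 = (26 ± 14.4222)/2,
  λ_1 = 20.2111,  λ_2 = 5.7889.

Step 4 — unit eigenvector for λ_1: solve (Sigma - λ_1 I)v = 0. First row:
  (7 - 20.2111)·v_x + (4)·v_y = 0, i.e. (-13.2111)·v_x + (4)·v_y = 0,
  so v ∝ (b, λ_1 - a) = (4, 13.2111) = u.
  ||u|| = √((4)² + (13.2111)²) = √(190.5332) ≈ 13.8034,
  v_1 = u/||u|| ≈ (0.2898, 0.9571) (||v_1|| = 1).

λ_1 = 20.2111,  λ_2 = 5.7889;  v_1 ≈ (0.2898, 0.9571)
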